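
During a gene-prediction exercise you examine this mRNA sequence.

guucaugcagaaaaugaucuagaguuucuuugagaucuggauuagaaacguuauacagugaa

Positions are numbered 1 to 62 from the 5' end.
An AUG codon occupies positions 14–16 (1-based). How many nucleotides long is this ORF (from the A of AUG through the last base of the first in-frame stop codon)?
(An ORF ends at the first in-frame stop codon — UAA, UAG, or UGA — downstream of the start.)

Codons from position 14: AUG (14–16), AUC (17–19), UAG (20–22).
UAG is the first in-frame stop; ORF spans 14–22, 9 nucleotides.

9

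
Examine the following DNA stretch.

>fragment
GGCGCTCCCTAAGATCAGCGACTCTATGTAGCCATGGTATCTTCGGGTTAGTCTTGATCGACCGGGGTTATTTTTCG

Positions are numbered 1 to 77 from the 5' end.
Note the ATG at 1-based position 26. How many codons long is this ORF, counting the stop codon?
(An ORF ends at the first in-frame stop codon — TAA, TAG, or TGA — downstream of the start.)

Codons from position 26: ATG (26–28), TAG (29–31).
TAG is the first in-frame stop; that's 2 codons including the stop.

2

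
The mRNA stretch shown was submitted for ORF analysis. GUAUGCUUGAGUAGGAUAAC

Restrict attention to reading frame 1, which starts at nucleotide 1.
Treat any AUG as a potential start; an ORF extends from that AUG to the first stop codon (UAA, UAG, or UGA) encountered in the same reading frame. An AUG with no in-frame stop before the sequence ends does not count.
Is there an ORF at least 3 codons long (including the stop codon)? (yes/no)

Frame 1: GUA UGC UUG AGU AGG AUA — no AUG→stop ORF.
Largest ORF found is 0 codons < 3, so no.

no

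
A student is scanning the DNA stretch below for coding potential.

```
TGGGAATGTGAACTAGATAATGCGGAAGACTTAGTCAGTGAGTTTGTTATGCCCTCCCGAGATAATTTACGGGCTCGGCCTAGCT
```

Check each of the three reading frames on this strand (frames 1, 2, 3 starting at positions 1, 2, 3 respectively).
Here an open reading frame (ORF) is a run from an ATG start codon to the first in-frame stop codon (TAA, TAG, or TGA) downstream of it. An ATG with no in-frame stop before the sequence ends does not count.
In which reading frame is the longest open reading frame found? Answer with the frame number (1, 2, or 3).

2

Frame 1: TGG GAA TGT GAA CTA GAT AAT GCG GAA GAC TTA GTC AGT GAG TTT GTT ATG CCC TCC CGA GAT AAT TTA CGG GCT CGG CCT AGC — no ATG→stop ORF.
Frame 2: GGG AAT GTG AAC TAG ATA ATG CGG AAG ACT TAG TCA GTG AGT TTG TTA TGC CCT CCC GAG ATA ATT TAC GGG CTC GGC CTA GCT — ATG at 20, stop TAG at 32 → 15 nt.
Frame 3: GGA ATG TGA ACT AGA TAA TGC GGA AGA CTT AGT CAG TGA GTT TGT TAT GCC CTC CCG AGA TAA TTT ACG GGC TCG GCC TAG — ATG at 6, stop TGA at 9 → 6 nt.
Longest ORF is 15 nt in frame 2 (positions 20–34).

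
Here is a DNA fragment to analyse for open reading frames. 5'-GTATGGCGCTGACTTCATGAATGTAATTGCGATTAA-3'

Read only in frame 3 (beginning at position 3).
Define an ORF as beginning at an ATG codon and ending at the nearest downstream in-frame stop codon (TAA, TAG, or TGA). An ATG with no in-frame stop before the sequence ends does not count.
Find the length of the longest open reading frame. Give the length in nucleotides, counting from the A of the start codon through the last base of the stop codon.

18

Frame 3: ATG GCG CTG ACT TCA TGA ATG TAA TTG CGA TTA — ATG at 3, stop TGA at 18 → 18 nt; ATG at 21, stop TAA at 24 → 6 nt.
Longest: frame 3, positions 3–20, 18 nt = 6 codons = 5 aa. → 18 nucleotides.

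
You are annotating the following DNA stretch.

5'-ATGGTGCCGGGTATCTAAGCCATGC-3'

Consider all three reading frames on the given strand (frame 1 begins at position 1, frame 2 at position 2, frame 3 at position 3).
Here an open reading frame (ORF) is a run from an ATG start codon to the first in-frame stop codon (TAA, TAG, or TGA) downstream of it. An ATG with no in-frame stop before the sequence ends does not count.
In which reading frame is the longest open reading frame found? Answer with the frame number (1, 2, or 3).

Frame 1: ATG GTG CCG GGT ATC TAA GCC ATG — ATG at 1, stop TAA at 16 → 18 nt.
Frame 2: TGG TGC CGG GTA TCT AAG CCA TGC — no ATG→stop ORF.
Frame 3: GGT GCC GGG TAT CTA AGC CAT — no ATG→stop ORF.
Longest ORF is 18 nt in frame 1 (positions 1–18).

1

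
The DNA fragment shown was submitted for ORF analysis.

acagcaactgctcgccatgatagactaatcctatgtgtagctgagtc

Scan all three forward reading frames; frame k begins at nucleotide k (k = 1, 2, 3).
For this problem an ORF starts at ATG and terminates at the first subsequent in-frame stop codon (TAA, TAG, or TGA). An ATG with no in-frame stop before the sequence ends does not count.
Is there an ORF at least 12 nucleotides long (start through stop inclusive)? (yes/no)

Frame 1: ACA GCA ACT GCT CGC CAT GAT AGA CTA ATC CTA TGT GTA GCT GAG — no ATG→stop ORF.
Frame 2: CAG CAA CTG CTC GCC ATG ATA GAC TAA TCC TAT GTG TAG CTG AGT — ATG at 17, stop TAA at 26 → 12 nt.
Frame 3: AGC AAC TGC TCG CCA TGA TAG ACT AAT CCT ATG TGT AGC TGA GTC — ATG at 33, stop TGA at 42 → 12 nt.
Frame 2 has an ORF of 12 nucleotides (positions 17–28) ≥ 12, so yes.

yes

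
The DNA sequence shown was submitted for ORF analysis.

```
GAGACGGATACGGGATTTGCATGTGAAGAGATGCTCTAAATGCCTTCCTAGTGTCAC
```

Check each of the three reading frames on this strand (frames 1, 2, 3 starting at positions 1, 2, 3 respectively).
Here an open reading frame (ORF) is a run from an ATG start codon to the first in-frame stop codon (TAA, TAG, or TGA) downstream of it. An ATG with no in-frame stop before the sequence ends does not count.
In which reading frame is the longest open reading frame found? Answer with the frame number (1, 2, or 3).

1

Frame 1: GAG ACG GAT ACG GGA TTT GCA TGT GAA GAG ATG CTC TAA ATG CCT TCC TAG TGT CAC — ATG at 31, stop TAA at 37 → 9 nt; ATG at 40, stop TAG at 49 → 12 nt.
Frame 2: AGA CGG ATA CGG GAT TTG CAT GTG AAG AGA TGC TCT AAA TGC CTT CCT AGT GTC — no ATG→stop ORF.
Frame 3: GAC GGA TAC GGG ATT TGC ATG TGA AGA GAT GCT CTA AAT GCC TTC CTA GTG TCA — ATG at 21, stop TGA at 24 → 6 nt.
Longest ORF is 12 nt in frame 1 (positions 40–51).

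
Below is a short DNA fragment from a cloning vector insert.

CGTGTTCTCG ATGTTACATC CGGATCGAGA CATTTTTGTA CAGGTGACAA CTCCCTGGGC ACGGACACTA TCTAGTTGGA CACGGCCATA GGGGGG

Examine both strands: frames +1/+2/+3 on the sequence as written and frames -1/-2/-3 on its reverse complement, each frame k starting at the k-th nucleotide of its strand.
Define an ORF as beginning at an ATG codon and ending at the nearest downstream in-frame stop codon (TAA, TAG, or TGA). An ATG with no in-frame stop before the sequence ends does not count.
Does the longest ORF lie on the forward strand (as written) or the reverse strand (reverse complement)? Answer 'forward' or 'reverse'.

forward

Reverse complement (5'→3'): CCCCCCTATGGCCGTGTCCAACTAGATAGTGTCCGTGCCCAGGGAGTTGTCACCTGTACAAAAATGTCTCGATCCGGATGTAACATCGAGAACACG
Frame +1: CGT GTT CTC GAT GTT ACA TCC GGA TCG AGA CAT TTT TGT ACA GGT GAC AAC TCC CTG GGC ACG GAC ACT ATC TAG TTG GAC ACG GCC ATA GGG GGG — no ATG→stop ORF.
Frame +2: GTG TTC TCG ATG TTA CAT CCG GAT CGA GAC ATT TTT GTA CAG GTG ACA ACT CCC TGG GCA CGG ACA CTA TCT AGT TGG ACA CGG CCA TAG GGG — ATG at 11, stop TAG at 89 → 81 nt.
Frame +3: TGT TCT CGA TGT TAC ATC CGG ATC GAG ACA TTT TTG TAC AGG TGA CAA CTC CCT GGG CAC GGA CAC TAT CTA GTT GGA CAC GGC CAT AGG GGG — no ATG→stop ORF.
Frame -1: CCC CCC TAT GGC CGT GTC CAA CTA GAT AGT GTC CGT GCC CAG GGA GTT GTC ACC TGT ACA AAA ATG TCT CGA TCC GGA TGT AAC ATC GAG AAC ACG — no ATG→stop ORF.
Frame -2: CCC CCT ATG GCC GTG TCC AAC TAG ATA GTG TCC GTG CCC AGG GAG TTG TCA CCT GTA CAA AAA TGT CTC GAT CCG GAT GTA ACA TCG AGA ACA — ATG at 8, stop TAG at 23 → 18 nt.
Frame -3: CCC CTA TGG CCG TGT CCA ACT AGA TAG TGT CCG TGC CCA GGG AGT TGT CAC CTG TAC AAA AAT GTC TCG ATC CGG ATG TAA CAT CGA GAA CAC — ATG at 78, stop TAA at 81 → 6 nt.
Forward-strand max 81 nt; reverse-strand max 18 nt. The forward strand has the longer ORF.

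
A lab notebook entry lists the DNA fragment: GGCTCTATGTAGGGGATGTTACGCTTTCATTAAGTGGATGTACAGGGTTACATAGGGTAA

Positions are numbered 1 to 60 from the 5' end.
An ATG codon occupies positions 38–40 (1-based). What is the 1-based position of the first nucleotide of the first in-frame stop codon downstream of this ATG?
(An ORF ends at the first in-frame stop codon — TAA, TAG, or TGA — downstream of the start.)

Codons from position 38: ATG (38–40), TAC (41–43), AGG (44–46), GTT (47–49), ACA (50–52), TAG (53–55).
TAG is a stop codon; it begins at position 53.

53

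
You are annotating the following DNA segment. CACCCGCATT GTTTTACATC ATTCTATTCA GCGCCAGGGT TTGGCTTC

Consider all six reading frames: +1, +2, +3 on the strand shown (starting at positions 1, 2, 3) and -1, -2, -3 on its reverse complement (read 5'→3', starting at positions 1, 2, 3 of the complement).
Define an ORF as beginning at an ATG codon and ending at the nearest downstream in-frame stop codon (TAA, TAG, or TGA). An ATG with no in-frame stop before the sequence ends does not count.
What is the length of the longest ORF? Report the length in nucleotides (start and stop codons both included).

9

Reverse complement (5'→3'): GAAGCCAAACCCTGGCGCTGAATAGAATGATGTAAAACAATGCGGGTG
Frame +1: CAC CCG CAT TGT TTT ACA TCA TTC TAT TCA GCG CCA GGG TTT GGC TTC — no ATG→stop ORF.
Frame +2: ACC CGC ATT GTT TTA CAT CAT TCT ATT CAG CGC CAG GGT TTG GCT — no ATG→stop ORF.
Frame +3: CCC GCA TTG TTT TAC ATC ATT CTA TTC AGC GCC AGG GTT TGG CTT — no ATG→stop ORF.
Frame -1: GAA GCC AAA CCC TGG CGC TGA ATA GAA TGA TGT AAA ACA ATG CGG GTG — no ATG→stop ORF.
Frame -2: AAG CCA AAC CCT GGC GCT GAA TAG AAT GAT GTA AAA CAA TGC GGG — no ATG→stop ORF.
Frame -3: AGC CAA ACC CTG GCG CTG AAT AGA ATG ATG TAA AAC AAT GCG GGT — ATG at 27, stop TAA at 33 → 9 nt; ATG at 30, stop TAA at 33 → 6 nt.
Longest: frame -3, positions 27–35, 9 nt = 3 codons = 2 aa. → 9 nucleotides.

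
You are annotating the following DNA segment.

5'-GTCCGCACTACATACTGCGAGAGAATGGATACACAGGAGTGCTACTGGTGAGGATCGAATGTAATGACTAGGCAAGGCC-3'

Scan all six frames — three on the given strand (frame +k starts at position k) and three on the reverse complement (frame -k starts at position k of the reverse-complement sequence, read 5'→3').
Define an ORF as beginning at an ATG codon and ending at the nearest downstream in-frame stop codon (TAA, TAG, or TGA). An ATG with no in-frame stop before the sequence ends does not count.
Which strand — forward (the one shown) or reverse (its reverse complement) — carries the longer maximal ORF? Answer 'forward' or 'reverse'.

forward

Reverse complement (5'→3'): GGCCTTGCCTAGTCATTACATTCGATCCTCACCAGTAGCACTCCTGTGTATCCATTCTCTCGCAGTATGTAGTGCGGAC
Frame +1: GTC CGC ACT ACA TAC TGC GAG AGA ATG GAT ACA CAG GAG TGC TAC TGG TGA GGA TCG AAT GTA ATG ACT AGG CAA GGC — ATG at 25, stop TGA at 49 → 27 nt.
Frame +2: TCC GCA CTA CAT ACT GCG AGA GAA TGG ATA CAC AGG AGT GCT ACT GGT GAG GAT CGA ATG TAA TGA CTA GGC AAG GCC — ATG at 59, stop TAA at 62 → 6 nt.
Frame +3: CCG CAC TAC ATA CTG CGA GAG AAT GGA TAC ACA GGA GTG CTA CTG GTG AGG ATC GAA TGT AAT GAC TAG GCA AGG — no ATG→stop ORF.
Frame -1: GGC CTT GCC TAG TCA TTA CAT TCG ATC CTC ACC AGT AGC ACT CCT GTG TAT CCA TTC TCT CGC AGT ATG TAG TGC GGA — ATG at 67, stop TAG at 70 → 6 nt.
Frame -2: GCC TTG CCT AGT CAT TAC ATT CGA TCC TCA CCA GTA GCA CTC CTG TGT ATC CAT TCT CTC GCA GTA TGT AGT GCG GAC — no ATG→stop ORF.
Frame -3: CCT TGC CTA GTC ATT ACA TTC GAT CCT CAC CAG TAG CAC TCC TGT GTA TCC ATT CTC TCG CAG TAT GTA GTG CGG — no ATG→stop ORF.
Forward-strand max 27 nt; reverse-strand max 6 nt. The forward strand has the longer ORF.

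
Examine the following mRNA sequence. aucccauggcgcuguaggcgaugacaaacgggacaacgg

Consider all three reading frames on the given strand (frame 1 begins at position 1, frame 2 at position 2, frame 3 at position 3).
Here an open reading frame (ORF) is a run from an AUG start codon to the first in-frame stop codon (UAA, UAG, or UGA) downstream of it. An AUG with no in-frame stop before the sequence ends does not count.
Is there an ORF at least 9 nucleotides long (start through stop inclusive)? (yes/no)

Frame 1: AUC CCA UGG CGC UGU AGG CGA UGA CAA ACG GGA CAA CGG — no AUG→stop ORF.
Frame 2: UCC CAU GGC GCU GUA GGC GAU GAC AAA CGG GAC AAC — no AUG→stop ORF.
Frame 3: CCC AUG GCG CUG UAG GCG AUG ACA AAC GGG ACA ACG — AUG at 6, stop UAG at 15 → 12 nt.
Frame 3 has an ORF of 12 nucleotides (positions 6–17) ≥ 9, so yes.

yes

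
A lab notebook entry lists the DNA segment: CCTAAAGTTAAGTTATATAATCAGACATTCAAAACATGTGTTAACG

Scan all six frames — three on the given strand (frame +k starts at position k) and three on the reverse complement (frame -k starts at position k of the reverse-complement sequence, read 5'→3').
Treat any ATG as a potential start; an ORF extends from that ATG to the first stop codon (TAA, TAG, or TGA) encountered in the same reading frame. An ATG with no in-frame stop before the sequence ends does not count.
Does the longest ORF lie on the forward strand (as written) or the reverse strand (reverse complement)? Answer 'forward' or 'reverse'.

Reverse complement (5'→3'): CGTTAACACATGTTTTGAATGTCTGATTATATAACTTAACTTTAGG
Frame +1: CCT AAA GTT AAG TTA TAT AAT CAG ACA TTC AAA ACA TGT GTT AAC — no ATG→stop ORF.
Frame +2: CTA AAG TTA AGT TAT ATA ATC AGA CAT TCA AAA CAT GTG TTA ACG — no ATG→stop ORF.
Frame +3: TAA AGT TAA GTT ATA TAA TCA GAC ATT CAA AAC ATG TGT TAA — ATG at 36, stop TAA at 42 → 9 nt.
Frame -1: CGT TAA CAC ATG TTT TGA ATG TCT GAT TAT ATA ACT TAA CTT TAG — ATG at 10, stop TGA at 16 → 9 nt; ATG at 19, stop TAA at 37 → 21 nt.
Frame -2: GTT AAC ACA TGT TTT GAA TGT CTG ATT ATA TAA CTT AAC TTT AGG — no ATG→stop ORF.
Frame -3: TTA ACA CAT GTT TTG AAT GTC TGA TTA TAT AAC TTA ACT TTA — no ATG→stop ORF.
Forward-strand max 9 nt; reverse-strand max 21 nt. The reverse strand has the longer ORF.

reverse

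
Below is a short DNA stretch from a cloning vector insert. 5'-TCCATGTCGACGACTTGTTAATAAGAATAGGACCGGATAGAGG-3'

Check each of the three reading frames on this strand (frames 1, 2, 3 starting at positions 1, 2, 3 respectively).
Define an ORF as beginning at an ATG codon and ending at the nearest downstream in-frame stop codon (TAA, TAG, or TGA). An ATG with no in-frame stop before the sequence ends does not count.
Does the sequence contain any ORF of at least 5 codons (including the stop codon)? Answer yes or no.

Frame 1: TCC ATG TCG ACG ACT TGT TAA TAA GAA TAG GAC CGG ATA GAG — ATG at 4, stop TAA at 19 → 18 nt.
Frame 2: CCA TGT CGA CGA CTT GTT AAT AAG AAT AGG ACC GGA TAG AGG — no ATG→stop ORF.
Frame 3: CAT GTC GAC GAC TTG TTA ATA AGA ATA GGA CCG GAT AGA — no ATG→stop ORF.
Frame 1 has an ORF of 6 codons (positions 4–21) ≥ 5, so yes.

yes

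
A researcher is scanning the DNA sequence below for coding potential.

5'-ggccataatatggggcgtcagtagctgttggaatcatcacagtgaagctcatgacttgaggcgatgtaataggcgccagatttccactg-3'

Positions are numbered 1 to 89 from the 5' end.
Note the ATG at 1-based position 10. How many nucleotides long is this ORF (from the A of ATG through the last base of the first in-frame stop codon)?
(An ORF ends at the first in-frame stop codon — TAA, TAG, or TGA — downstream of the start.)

15

Codons from position 10: ATG (10–12), GGG (13–15), CGT (16–18), CAG (19–21), TAG (22–24).
TAG is the first in-frame stop; ORF spans 10–24, 15 nucleotides.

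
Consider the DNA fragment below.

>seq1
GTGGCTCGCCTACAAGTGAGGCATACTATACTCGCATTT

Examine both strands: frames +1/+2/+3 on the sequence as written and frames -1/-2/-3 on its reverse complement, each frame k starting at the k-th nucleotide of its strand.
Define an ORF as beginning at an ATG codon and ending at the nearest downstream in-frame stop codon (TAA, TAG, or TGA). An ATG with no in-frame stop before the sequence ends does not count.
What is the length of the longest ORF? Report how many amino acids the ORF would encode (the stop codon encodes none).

4

Reverse complement (5'→3'): AAATGCGAGTATAGTATGCCTCACTTGTAGGCGAGCCAC
Frame +1: GTG GCT CGC CTA CAA GTG AGG CAT ACT ATA CTC GCA TTT — no ATG→stop ORF.
Frame +2: TGG CTC GCC TAC AAG TGA GGC ATA CTA TAC TCG CAT — no ATG→stop ORF.
Frame +3: GGC TCG CCT ACA AGT GAG GCA TAC TAT ACT CGC ATT — no ATG→stop ORF.
Frame -1: AAA TGC GAG TAT AGT ATG CCT CAC TTG TAG GCG AGC CAC — ATG at 16, stop TAG at 28 → 15 nt.
Frame -2: AAT GCG AGT ATA GTA TGC CTC ACT TGT AGG CGA GCC — no ATG→stop ORF.
Frame -3: ATG CGA GTA TAG TAT GCC TCA CTT GTA GGC GAG CCA — ATG at 3, stop TAG at 12 → 12 nt.
Longest: frame -1, positions 16–30, 15 nt = 5 codons = 4 aa. → 4 amino acids.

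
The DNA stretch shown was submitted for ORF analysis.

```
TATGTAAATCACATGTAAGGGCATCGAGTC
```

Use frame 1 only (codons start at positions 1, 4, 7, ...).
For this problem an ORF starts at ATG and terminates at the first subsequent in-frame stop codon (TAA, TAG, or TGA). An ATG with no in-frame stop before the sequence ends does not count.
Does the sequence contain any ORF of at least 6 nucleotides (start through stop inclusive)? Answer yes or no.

yes

Frame 1: TAT GTA AAT CAC ATG TAA GGG CAT CGA GTC — ATG at 13, stop TAA at 16 → 6 nt.
Frame 1 has an ORF of 6 nucleotides (positions 13–18) ≥ 6, so yes.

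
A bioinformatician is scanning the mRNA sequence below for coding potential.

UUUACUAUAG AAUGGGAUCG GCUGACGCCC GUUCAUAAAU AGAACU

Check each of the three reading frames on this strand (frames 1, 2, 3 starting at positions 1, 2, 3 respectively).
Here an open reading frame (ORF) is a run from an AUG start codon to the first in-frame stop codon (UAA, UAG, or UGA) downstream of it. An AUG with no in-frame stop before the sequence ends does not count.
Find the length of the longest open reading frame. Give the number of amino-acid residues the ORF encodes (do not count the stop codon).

Frame 1: UUU ACU AUA GAA UGG GAU CGG CUG ACG CCC GUU CAU AAA UAG AAC — no AUG→stop ORF.
Frame 2: UUA CUA UAG AAU GGG AUC GGC UGA CGC CCG UUC AUA AAU AGA ACU — no AUG→stop ORF.
Frame 3: UAC UAU AGA AUG GGA UCG GCU GAC GCC CGU UCA UAA AUA GAA — AUG at 12, stop UAA at 36 → 27 nt.
Longest: frame 3, positions 12–38, 27 nt = 9 codons = 8 aa. → 8 amino acids.

8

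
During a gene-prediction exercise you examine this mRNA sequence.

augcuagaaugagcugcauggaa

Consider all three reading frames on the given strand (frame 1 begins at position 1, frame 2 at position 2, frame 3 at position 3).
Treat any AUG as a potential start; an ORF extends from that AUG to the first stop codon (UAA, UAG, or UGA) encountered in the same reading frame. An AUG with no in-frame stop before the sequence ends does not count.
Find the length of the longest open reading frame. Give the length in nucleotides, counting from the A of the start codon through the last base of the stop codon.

12

Frame 1: AUG CUA GAA UGA GCU GCA UGG — AUG at 1, stop UGA at 10 → 12 nt.
Frame 2: UGC UAG AAU GAG CUG CAU GGA — no AUG→stop ORF.
Frame 3: GCU AGA AUG AGC UGC AUG GAA — no AUG→stop ORF.
Longest: frame 1, positions 1–12, 12 nt = 4 codons = 3 aa. → 12 nucleotides.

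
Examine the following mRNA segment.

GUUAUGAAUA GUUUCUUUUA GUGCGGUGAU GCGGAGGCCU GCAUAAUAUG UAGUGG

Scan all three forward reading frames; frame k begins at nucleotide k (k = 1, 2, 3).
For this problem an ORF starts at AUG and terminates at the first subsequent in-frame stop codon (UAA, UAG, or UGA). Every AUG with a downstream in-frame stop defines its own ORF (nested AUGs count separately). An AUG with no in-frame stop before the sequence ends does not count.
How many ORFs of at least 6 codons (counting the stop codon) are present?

2

Frame 1: GUU AUG AAU AGU UUC UUU UAG UGC GGU GAU GCG GAG GCC UGC AUA AUA UGU AGU — AUG at 4, stop UAG at 19 → 18 nt.
Frame 2: UUA UGA AUA GUU UCU UUU AGU GCG GUG AUG CGG AGG CCU GCA UAA UAU GUA GUG — AUG at 29, stop UAA at 44 → 18 nt.
Frame 3: UAU GAA UAG UUU CUU UUA GUG CGG UGA UGC GGA GGC CUG CAU AAU AUG UAG UGG — AUG at 48, stop UAG at 51 → 6 nt.
ORFs ≥ 6 codons: frame 1 4–21 (6 codons), frame 2 29–46 (6 codons). Count = 2.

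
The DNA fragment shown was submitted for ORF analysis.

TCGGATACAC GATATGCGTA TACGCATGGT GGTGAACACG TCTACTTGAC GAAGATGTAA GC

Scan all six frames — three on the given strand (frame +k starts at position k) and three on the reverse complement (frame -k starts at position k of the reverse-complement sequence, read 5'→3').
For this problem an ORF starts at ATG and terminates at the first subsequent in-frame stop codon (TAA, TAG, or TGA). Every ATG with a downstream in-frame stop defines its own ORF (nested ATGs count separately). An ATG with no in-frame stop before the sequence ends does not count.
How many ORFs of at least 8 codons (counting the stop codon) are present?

2

Reverse complement (5'→3'): GCTTACATCTTCGTCAAGTAGACGTGTTCACCACCATGCGTATACGCATATCGTGTATCCGA
Frame +1: TCG GAT ACA CGA TAT GCG TAT ACG CAT GGT GGT GAA CAC GTC TAC TTG ACG AAG ATG TAA — ATG at 55, stop TAA at 58 → 6 nt.
Frame +2: CGG ATA CAC GAT ATG CGT ATA CGC ATG GTG GTG AAC ACG TCT ACT TGA CGA AGA TGT AAG — ATG at 14, stop TGA at 47 → 36 nt; ATG at 26, stop TGA at 47 → 24 nt.
Frame +3: GGA TAC ACG ATA TGC GTA TAC GCA TGG TGG TGA ACA CGT CTA CTT GAC GAA GAT GTA AGC — no ATG→stop ORF.
Frame -1: GCT TAC ATC TTC GTC AAG TAG ACG TGT TCA CCA CCA TGC GTA TAC GCA TAT CGT GTA TCC — no ATG→stop ORF.
Frame -2: CTT ACA TCT TCG TCA AGT AGA CGT GTT CAC CAC CAT GCG TAT ACG CAT ATC GTG TAT CCG — no ATG→stop ORF.
Frame -3: TTA CAT CTT CGT CAA GTA GAC GTG TTC ACC ACC ATG CGT ATA CGC ATA TCG TGT ATC CGA — no ATG→stop ORF.
ORFs ≥ 8 codons: frame +2 14–49 (12 codons), frame +2 26–49 (8 codons). Count = 2.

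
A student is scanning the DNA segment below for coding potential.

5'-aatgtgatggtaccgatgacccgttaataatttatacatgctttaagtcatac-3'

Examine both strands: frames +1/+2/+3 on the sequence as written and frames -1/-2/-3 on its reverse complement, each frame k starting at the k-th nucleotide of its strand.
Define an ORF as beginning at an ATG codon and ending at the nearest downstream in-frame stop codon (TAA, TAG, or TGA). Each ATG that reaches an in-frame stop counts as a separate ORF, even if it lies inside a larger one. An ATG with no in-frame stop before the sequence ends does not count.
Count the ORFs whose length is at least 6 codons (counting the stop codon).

Reverse complement (5'→3'): GTATGACTTAAAGCATGTATAAATTATTAACGGGTCATCGGTACCATCACATT
Frame +1: AAT GTG ATG GTA CCG ATG ACC CGT TAA TAA TTT ATA CAT GCT TTA AGT CAT — ATG at 7, stop TAA at 25 → 21 nt; ATG at 16, stop TAA at 25 → 12 nt.
Frame +2: ATG TGA TGG TAC CGA TGA CCC GTT AAT AAT TTA TAC ATG CTT TAA GTC ATA — ATG at 2, stop TGA at 5 → 6 nt; ATG at 38, stop TAA at 44 → 9 nt.
Frame +3: TGT GAT GGT ACC GAT GAC CCG TTA ATA ATT TAT ACA TGC TTT AAG TCA TAC — no ATG→stop ORF.
Frame -1: GTA TGA CTT AAA GCA TGT ATA AAT TAT TAA CGG GTC ATC GGT ACC ATC ACA — no ATG→stop ORF.
Frame -2: TAT GAC TTA AAG CAT GTA TAA ATT ATT AAC GGG TCA TCG GTA CCA TCA CAT — no ATG→stop ORF.
Frame -3: ATG ACT TAA AGC ATG TAT AAA TTA TTA ACG GGT CAT CGG TAC CAT CAC ATT — ATG at 3, stop TAA at 9 → 9 nt.
ORFs ≥ 6 codons: frame +1 7–27 (7 codons). Count = 1.

1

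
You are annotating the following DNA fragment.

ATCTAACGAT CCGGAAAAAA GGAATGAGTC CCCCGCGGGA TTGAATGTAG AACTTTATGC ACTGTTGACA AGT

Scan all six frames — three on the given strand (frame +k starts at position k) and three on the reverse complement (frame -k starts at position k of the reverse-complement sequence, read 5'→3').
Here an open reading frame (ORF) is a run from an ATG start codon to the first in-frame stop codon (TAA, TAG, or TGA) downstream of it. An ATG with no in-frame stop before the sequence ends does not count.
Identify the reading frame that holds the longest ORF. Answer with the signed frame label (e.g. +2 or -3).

+3

Reverse complement (5'→3'): ACTTGTCAACAGTGCATAAAGTTCTACATTCAATCCCGCGGGGGACTCATTCCTTTTTTCCGGATCGTTAGAT
Frame +1: ATC TAA CGA TCC GGA AAA AAG GAA TGA GTC CCC CGC GGG ATT GAA TGT AGA ACT TTA TGC ACT GTT GAC AAG — no ATG→stop ORF.
Frame +2: TCT AAC GAT CCG GAA AAA AGG AAT GAG TCC CCC GCG GGA TTG AAT GTA GAA CTT TAT GCA CTG TTG ACA AGT — no ATG→stop ORF.
Frame +3: CTA ACG ATC CGG AAA AAA GGA ATG AGT CCC CCG CGG GAT TGA ATG TAG AAC TTT ATG CAC TGT TGA CAA — ATG at 24, stop TGA at 42 → 21 nt; ATG at 45, stop TAG at 48 → 6 nt; ATG at 57, stop TGA at 66 → 12 nt.
Frame -1: ACT TGT CAA CAG TGC ATA AAG TTC TAC ATT CAA TCC CGC GGG GGA CTC ATT CCT TTT TTC CGG ATC GTT AGA — no ATG→stop ORF.
Frame -2: CTT GTC AAC AGT GCA TAA AGT TCT ACA TTC AAT CCC GCG GGG GAC TCA TTC CTT TTT TCC GGA TCG TTA GAT — no ATG→stop ORF.
Frame -3: TTG TCA ACA GTG CAT AAA GTT CTA CAT TCA ATC CCG CGG GGG ACT CAT TCC TTT TTT CCG GAT CGT TAG — no ATG→stop ORF.
Longest ORF is 21 nt in frame +3 (positions 24–44).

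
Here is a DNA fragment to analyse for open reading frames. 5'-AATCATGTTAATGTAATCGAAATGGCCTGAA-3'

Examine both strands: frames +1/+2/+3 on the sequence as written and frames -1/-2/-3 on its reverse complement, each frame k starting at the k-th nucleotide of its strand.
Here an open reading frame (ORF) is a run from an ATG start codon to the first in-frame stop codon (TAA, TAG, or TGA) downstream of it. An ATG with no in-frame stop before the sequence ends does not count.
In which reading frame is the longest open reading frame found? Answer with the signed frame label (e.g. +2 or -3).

Reverse complement (5'→3'): TTCAGGCCATTTCGATTACATTAACATGATT
Frame +1: AAT CAT GTT AAT GTA ATC GAA ATG GCC TGA — ATG at 22, stop TGA at 28 → 9 nt.
Frame +2: ATC ATG TTA ATG TAA TCG AAA TGG CCT GAA — ATG at 5, stop TAA at 14 → 12 nt; ATG at 11, stop TAA at 14 → 6 nt.
Frame +3: TCA TGT TAA TGT AAT CGA AAT GGC CTG — no ATG→stop ORF.
Frame -1: TTC AGG CCA TTT CGA TTA CAT TAA CAT GAT — no ATG→stop ORF.
Frame -2: TCA GGC CAT TTC GAT TAC ATT AAC ATG ATT — no ATG→stop ORF.
Frame -3: CAG GCC ATT TCG ATT ACA TTA ACA TGA — no ATG→stop ORF.
Longest ORF is 12 nt in frame +2 (positions 5–16).

+2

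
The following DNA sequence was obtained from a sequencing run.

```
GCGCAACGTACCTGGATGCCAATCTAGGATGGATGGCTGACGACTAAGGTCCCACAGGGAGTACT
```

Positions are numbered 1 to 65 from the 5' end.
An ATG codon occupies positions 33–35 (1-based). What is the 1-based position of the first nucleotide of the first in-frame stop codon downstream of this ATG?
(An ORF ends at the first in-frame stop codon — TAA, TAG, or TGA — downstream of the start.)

Codons from position 33: ATG (33–35), GCT (36–38), GAC (39–41), GAC (42–44), TAA (45–47).
TAA is a stop codon; it begins at position 45.

45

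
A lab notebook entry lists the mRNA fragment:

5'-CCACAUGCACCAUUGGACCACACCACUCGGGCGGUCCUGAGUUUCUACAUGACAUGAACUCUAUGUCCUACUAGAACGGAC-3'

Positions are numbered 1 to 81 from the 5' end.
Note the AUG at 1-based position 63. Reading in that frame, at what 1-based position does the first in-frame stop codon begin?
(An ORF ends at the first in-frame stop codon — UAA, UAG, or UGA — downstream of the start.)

72

Codons from position 63: AUG (63–65), UCC (66–68), UAC (69–71), UAG (72–74).
UAG is a stop codon; it begins at position 72.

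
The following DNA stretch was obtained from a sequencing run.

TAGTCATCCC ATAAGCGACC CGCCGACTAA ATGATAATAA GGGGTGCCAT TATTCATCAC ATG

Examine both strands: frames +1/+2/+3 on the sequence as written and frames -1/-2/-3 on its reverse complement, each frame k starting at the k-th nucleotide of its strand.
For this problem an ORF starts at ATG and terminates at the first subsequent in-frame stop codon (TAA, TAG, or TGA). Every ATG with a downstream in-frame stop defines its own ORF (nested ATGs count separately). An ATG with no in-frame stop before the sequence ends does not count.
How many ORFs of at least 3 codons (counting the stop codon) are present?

3

Reverse complement (5'→3'): CATGTGATGAATAATGGCACCCCTTATTATCATTTAGTCGGCGGGTCGCTTATGGGATGACTA
Frame +1: TAG TCA TCC CAT AAG CGA CCC GCC GAC TAA ATG ATA ATA AGG GGT GCC ATT ATT CAT CAC ATG — no ATG→stop ORF.
Frame +2: AGT CAT CCC ATA AGC GAC CCG CCG ACT AAA TGA TAA TAA GGG GTG CCA TTA TTC ATC ACA — no ATG→stop ORF.
Frame +3: GTC ATC CCA TAA GCG ACC CGC CGA CTA AAT GAT AAT AAG GGG TGC CAT TAT TCA TCA CAT — no ATG→stop ORF.
Frame -1: CAT GTG ATG AAT AAT GGC ACC CCT TAT TAT CAT TTA GTC GGC GGG TCG CTT ATG GGA TGA CTA — ATG at 7, stop TGA at 58 → 54 nt; ATG at 52, stop TGA at 58 → 9 nt.
Frame -2: ATG TGA TGA ATA ATG GCA CCC CTT ATT ATC ATT TAG TCG GCG GGT CGC TTA TGG GAT GAC — ATG at 2, stop TGA at 5 → 6 nt; ATG at 14, stop TAG at 35 → 24 nt.
Frame -3: TGT GAT GAA TAA TGG CAC CCC TTA TTA TCA TTT AGT CGG CGG GTC GCT TAT GGG ATG ACT — no ATG→stop ORF.
ORFs ≥ 3 codons: frame -1 7–60 (18 codons), frame -1 52–60 (3 codons), frame -2 14–37 (8 codons). Count = 3.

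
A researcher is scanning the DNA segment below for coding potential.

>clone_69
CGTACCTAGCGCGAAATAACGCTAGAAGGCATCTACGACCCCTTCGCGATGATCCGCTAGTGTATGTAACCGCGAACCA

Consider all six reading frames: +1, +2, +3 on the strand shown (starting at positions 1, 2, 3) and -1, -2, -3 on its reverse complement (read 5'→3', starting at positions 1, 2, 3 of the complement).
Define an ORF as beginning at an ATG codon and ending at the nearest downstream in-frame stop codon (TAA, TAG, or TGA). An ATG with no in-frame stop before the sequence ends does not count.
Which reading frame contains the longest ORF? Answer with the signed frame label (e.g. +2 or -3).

-3

Reverse complement (5'→3'): TGGTTCGCGGTTACATACACTAGCGGATCATCGCGAAGGGGTCGTAGATGCCTTCTAGCGTTATTTCGCGCTAGGTACG
Frame +1: CGT ACC TAG CGC GAA ATA ACG CTA GAA GGC ATC TAC GAC CCC TTC GCG ATG ATC CGC TAG TGT ATG TAA CCG CGA ACC — ATG at 49, stop TAG at 58 → 12 nt; ATG at 64, stop TAA at 67 → 6 nt.
Frame +2: GTA CCT AGC GCG AAA TAA CGC TAG AAG GCA TCT ACG ACC CCT TCG CGA TGA TCC GCT AGT GTA TGT AAC CGC GAA CCA — no ATG→stop ORF.
Frame +3: TAC CTA GCG CGA AAT AAC GCT AGA AGG CAT CTA CGA CCC CTT CGC GAT GAT CCG CTA GTG TAT GTA ACC GCG AAC — no ATG→stop ORF.
Frame -1: TGG TTC GCG GTT ACA TAC ACT AGC GGA TCA TCG CGA AGG GGT CGT AGA TGC CTT CTA GCG TTA TTT CGC GCT AGG TAC — no ATG→stop ORF.
Frame -2: GGT TCG CGG TTA CAT ACA CTA GCG GAT CAT CGC GAA GGG GTC GTA GAT GCC TTC TAG CGT TAT TTC GCG CTA GGT ACG — no ATG→stop ORF.
Frame -3: GTT CGC GGT TAC ATA CAC TAG CGG ATC ATC GCG AAG GGG TCG TAG ATG CCT TCT AGC GTT ATT TCG CGC TAG GTA — ATG at 48, stop TAG at 72 → 27 nt.
Longest ORF is 27 nt in frame -3 (positions 48–74).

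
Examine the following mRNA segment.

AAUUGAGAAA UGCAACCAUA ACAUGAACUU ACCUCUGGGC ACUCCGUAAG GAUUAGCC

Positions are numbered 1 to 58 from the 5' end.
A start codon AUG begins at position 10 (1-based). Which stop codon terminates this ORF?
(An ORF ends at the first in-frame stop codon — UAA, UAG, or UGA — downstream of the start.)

UAA

Codons from position 10: AUG (10–12), CAA (13–15), CCA (16–18), UAA (19–21).
The first in-frame stop codon is UAA.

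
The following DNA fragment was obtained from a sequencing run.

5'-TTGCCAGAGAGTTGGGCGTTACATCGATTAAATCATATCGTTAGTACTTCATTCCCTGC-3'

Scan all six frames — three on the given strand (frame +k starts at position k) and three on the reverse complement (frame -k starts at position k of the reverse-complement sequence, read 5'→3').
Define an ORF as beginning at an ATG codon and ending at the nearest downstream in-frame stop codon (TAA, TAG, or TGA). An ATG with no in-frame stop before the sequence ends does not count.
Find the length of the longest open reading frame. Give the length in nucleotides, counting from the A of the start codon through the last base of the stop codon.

12

Reverse complement (5'→3'): GCAGGGAATGAAGTACTAACGATATGATTTAATCGATGTAACGCCCAACTCTCTGGCAA
Frame +1: TTG CCA GAG AGT TGG GCG TTA CAT CGA TTA AAT CAT ATC GTT AGT ACT TCA TTC CCT — no ATG→stop ORF.
Frame +2: TGC CAG AGA GTT GGG CGT TAC ATC GAT TAA ATC ATA TCG TTA GTA CTT CAT TCC CTG — no ATG→stop ORF.
Frame +3: GCC AGA GAG TTG GGC GTT ACA TCG ATT AAA TCA TAT CGT TAG TAC TTC ATT CCC TGC — no ATG→stop ORF.
Frame -1: GCA GGG AAT GAA GTA CTA ACG ATA TGA TTT AAT CGA TGT AAC GCC CAA CTC TCT GGC — no ATG→stop ORF.
Frame -2: CAG GGA ATG AAG TAC TAA CGA TAT GAT TTA ATC GAT GTA ACG CCC AAC TCT CTG GCA — ATG at 8, stop TAA at 17 → 12 nt.
Frame -3: AGG GAA TGA AGT ACT AAC GAT ATG ATT TAA TCG ATG TAA CGC CCA ACT CTC TGG CAA — ATG at 24, stop TAA at 30 → 9 nt; ATG at 36, stop TAA at 39 → 6 nt.
Longest: frame -2, positions 8–19, 12 nt = 4 codons = 3 aa. → 12 nucleotides.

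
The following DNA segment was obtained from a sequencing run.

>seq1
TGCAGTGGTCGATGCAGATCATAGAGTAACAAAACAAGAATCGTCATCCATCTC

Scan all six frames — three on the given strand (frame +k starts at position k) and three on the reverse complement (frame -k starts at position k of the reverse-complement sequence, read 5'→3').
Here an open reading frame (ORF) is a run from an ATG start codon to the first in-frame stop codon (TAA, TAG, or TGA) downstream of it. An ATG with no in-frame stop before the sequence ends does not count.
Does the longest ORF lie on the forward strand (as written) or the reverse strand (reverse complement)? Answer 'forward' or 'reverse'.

reverse

Reverse complement (5'→3'): GAGATGGATGACGATTCTTGTTTTGTTACTCTATGATCTGCATCGACCACTGCA
Frame +1: TGC AGT GGT CGA TGC AGA TCA TAG AGT AAC AAA ACA AGA ATC GTC ATC CAT CTC — no ATG→stop ORF.
Frame +2: GCA GTG GTC GAT GCA GAT CAT AGA GTA ACA AAA CAA GAA TCG TCA TCC ATC — no ATG→stop ORF.
Frame +3: CAG TGG TCG ATG CAG ATC ATA GAG TAA CAA AAC AAG AAT CGT CAT CCA TCT — ATG at 12, stop TAA at 27 → 18 nt.
Frame -1: GAG ATG GAT GAC GAT TCT TGT TTT GTT ACT CTA TGA TCT GCA TCG ACC ACT GCA — ATG at 4, stop TGA at 34 → 33 nt.
Frame -2: AGA TGG ATG ACG ATT CTT GTT TTG TTA CTC TAT GAT CTG CAT CGA CCA CTG — no ATG→stop ORF.
Frame -3: GAT GGA TGA CGA TTC TTG TTT TGT TAC TCT ATG ATC TGC ATC GAC CAC TGC — no ATG→stop ORF.
Forward-strand max 18 nt; reverse-strand max 33 nt. The reverse strand has the longer ORF.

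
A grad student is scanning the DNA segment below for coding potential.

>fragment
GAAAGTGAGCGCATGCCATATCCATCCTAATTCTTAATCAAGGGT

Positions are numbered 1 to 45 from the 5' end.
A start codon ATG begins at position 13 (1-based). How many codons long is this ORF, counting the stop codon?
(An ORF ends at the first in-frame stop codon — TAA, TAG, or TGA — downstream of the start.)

6

Codons from position 13: ATG (13–15), CCA (16–18), TAT (19–21), CCA (22–24), TCC (25–27), TAA (28–30).
TAA is the first in-frame stop; that's 6 codons including the stop.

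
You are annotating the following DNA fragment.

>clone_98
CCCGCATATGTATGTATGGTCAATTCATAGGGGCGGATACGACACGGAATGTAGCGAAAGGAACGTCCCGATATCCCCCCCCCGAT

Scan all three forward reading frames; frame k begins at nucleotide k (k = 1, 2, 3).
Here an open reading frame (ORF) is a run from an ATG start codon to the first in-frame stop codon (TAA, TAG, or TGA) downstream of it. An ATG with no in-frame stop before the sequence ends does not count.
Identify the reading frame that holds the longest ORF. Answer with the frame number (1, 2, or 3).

Frame 1: CCC GCA TAT GTA TGT ATG GTC AAT TCA TAG GGG CGG ATA CGA CAC GGA ATG TAG CGA AAG GAA CGT CCC GAT ATC CCC CCC CCG — ATG at 16, stop TAG at 28 → 15 nt; ATG at 49, stop TAG at 52 → 6 nt.
Frame 2: CCG CAT ATG TAT GTA TGG TCA ATT CAT AGG GGC GGA TAC GAC ACG GAA TGT AGC GAA AGG AAC GTC CCG ATA TCC CCC CCC CGA — no ATG→stop ORF.
Frame 3: CGC ATA TGT ATG TAT GGT CAA TTC ATA GGG GCG GAT ACG ACA CGG AAT GTA GCG AAA GGA ACG TCC CGA TAT CCC CCC CCC GAT — no ATG→stop ORF.
Longest ORF is 15 nt in frame 1 (positions 16–30).

1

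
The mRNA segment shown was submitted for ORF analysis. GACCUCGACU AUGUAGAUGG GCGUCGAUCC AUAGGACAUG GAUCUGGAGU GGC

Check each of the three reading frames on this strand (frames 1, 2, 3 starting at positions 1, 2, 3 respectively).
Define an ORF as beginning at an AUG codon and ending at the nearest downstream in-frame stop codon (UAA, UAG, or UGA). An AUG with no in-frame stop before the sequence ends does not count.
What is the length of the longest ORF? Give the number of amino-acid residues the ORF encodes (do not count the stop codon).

Frame 1: GAC CUC GAC UAU GUA GAU GGG CGU CGA UCC AUA GGA CAU GGA UCU GGA GUG — no AUG→stop ORF.
Frame 2: ACC UCG ACU AUG UAG AUG GGC GUC GAU CCA UAG GAC AUG GAU CUG GAG UGG — AUG at 11, stop UAG at 14 → 6 nt; AUG at 17, stop UAG at 32 → 18 nt.
Frame 3: CCU CGA CUA UGU AGA UGG GCG UCG AUC CAU AGG ACA UGG AUC UGG AGU GGC — no AUG→stop ORF.
Longest: frame 2, positions 17–34, 18 nt = 6 codons = 5 aa. → 5 amino acids.

5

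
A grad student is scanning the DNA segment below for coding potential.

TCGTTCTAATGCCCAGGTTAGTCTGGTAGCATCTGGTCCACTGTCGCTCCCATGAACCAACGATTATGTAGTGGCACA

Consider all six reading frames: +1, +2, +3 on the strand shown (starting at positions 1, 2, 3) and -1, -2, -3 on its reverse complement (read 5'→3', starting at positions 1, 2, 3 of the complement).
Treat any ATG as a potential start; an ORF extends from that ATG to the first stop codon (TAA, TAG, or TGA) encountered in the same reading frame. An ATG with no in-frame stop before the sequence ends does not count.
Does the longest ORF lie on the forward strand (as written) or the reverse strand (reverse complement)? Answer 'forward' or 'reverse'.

Reverse complement (5'→3'): TGTGCCACTACATAATCGTTGGTTCATGGGAGCGACAGTGGACCAGATGCTACCAGACTAACCTGGGCATTAGAACGA
Frame +1: TCG TTC TAA TGC CCA GGT TAG TCT GGT AGC ATC TGG TCC ACT GTC GCT CCC ATG AAC CAA CGA TTA TGT AGT GGC ACA — no ATG→stop ORF.
Frame +2: CGT TCT AAT GCC CAG GTT AGT CTG GTA GCA TCT GGT CCA CTG TCG CTC CCA TGA ACC AAC GAT TAT GTA GTG GCA — no ATG→stop ORF.
Frame +3: GTT CTA ATG CCC AGG TTA GTC TGG TAG CAT CTG GTC CAC TGT CGC TCC CAT GAA CCA ACG ATT ATG TAG TGG CAC — ATG at 9, stop TAG at 27 → 21 nt; ATG at 66, stop TAG at 69 → 6 nt.
Frame -1: TGT GCC ACT ACA TAA TCG TTG GTT CAT GGG AGC GAC AGT GGA CCA GAT GCT ACC AGA CTA ACC TGG GCA TTA GAA CGA — no ATG→stop ORF.
Frame -2: GTG CCA CTA CAT AAT CGT TGG TTC ATG GGA GCG ACA GTG GAC CAG ATG CTA CCA GAC TAA CCT GGG CAT TAG AAC — ATG at 26, stop TAA at 59 → 36 nt; ATG at 47, stop TAA at 59 → 15 nt.
Frame -3: TGC CAC TAC ATA ATC GTT GGT TCA TGG GAG CGA CAG TGG ACC AGA TGC TAC CAG ACT AAC CTG GGC ATT AGA ACG — no ATG→stop ORF.
Forward-strand max 21 nt; reverse-strand max 36 nt. The reverse strand has the longer ORF.

reverse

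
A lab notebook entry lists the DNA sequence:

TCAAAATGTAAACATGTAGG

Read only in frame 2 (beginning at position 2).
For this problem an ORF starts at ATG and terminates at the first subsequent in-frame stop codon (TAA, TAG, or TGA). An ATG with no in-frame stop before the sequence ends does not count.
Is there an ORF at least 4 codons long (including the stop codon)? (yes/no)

Frame 2: CAA AAT GTA AAC ATG TAG — ATG at 14, stop TAG at 17 → 6 nt.
Largest ORF found is 2 codons < 4, so no.

no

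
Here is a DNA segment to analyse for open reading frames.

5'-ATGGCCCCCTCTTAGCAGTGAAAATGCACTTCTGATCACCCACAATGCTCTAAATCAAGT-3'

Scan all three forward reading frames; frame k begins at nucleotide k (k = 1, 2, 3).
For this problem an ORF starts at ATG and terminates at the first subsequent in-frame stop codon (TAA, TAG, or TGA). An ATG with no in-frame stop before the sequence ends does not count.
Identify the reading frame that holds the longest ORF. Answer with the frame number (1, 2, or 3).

1

Frame 1: ATG GCC CCC TCT TAG CAG TGA AAA TGC ACT TCT GAT CAC CCA CAA TGC TCT AAA TCA AGT — ATG at 1, stop TAG at 13 → 15 nt.
Frame 2: TGG CCC CCT CTT AGC AGT GAA AAT GCA CTT CTG ATC ACC CAC AAT GCT CTA AAT CAA — no ATG→stop ORF.
Frame 3: GGC CCC CTC TTA GCA GTG AAA ATG CAC TTC TGA TCA CCC ACA ATG CTC TAA ATC AAG — ATG at 24, stop TGA at 33 → 12 nt; ATG at 45, stop TAA at 51 → 9 nt.
Longest ORF is 15 nt in frame 1 (positions 1–15).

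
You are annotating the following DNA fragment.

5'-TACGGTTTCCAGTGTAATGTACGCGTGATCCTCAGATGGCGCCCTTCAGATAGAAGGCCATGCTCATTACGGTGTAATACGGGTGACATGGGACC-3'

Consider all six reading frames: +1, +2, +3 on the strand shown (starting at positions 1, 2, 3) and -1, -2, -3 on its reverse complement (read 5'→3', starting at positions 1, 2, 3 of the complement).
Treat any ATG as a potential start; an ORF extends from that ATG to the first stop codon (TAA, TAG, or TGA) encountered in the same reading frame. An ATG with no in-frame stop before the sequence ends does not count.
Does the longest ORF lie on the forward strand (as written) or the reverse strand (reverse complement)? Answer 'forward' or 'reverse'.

Reverse complement (5'→3'): GGTCCCATGTCACCCGTATTACACCGTAATGAGCATGGCCTTCTATCTGAAGGGCGCCATCTGAGGATCACGCGTACATTACACTGGAAACCGTA
Frame +1: TAC GGT TTC CAG TGT AAT GTA CGC GTG ATC CTC AGA TGG CGC CCT TCA GAT AGA AGG CCA TGC TCA TTA CGG TGT AAT ACG GGT GAC ATG GGA — no ATG→stop ORF.
Frame +2: ACG GTT TCC AGT GTA ATG TAC GCG TGA TCC TCA GAT GGC GCC CTT CAG ATA GAA GGC CAT GCT CAT TAC GGT GTA ATA CGG GTG ACA TGG GAC — ATG at 17, stop TGA at 26 → 12 nt.
Frame +3: CGG TTT CCA GTG TAA TGT ACG CGT GAT CCT CAG ATG GCG CCC TTC AGA TAG AAG GCC ATG CTC ATT ACG GTG TAA TAC GGG TGA CAT GGG ACC — ATG at 36, stop TAG at 51 → 18 nt; ATG at 60, stop TAA at 75 → 18 nt.
Frame -1: GGT CCC ATG TCA CCC GTA TTA CAC CGT AAT GAG CAT GGC CTT CTA TCT GAA GGG CGC CAT CTG AGG ATC ACG CGT ACA TTA CAC TGG AAA CCG — no ATG→stop ORF.
Frame -2: GTC CCA TGT CAC CCG TAT TAC ACC GTA ATG AGC ATG GCC TTC TAT CTG AAG GGC GCC ATC TGA GGA TCA CGC GTA CAT TAC ACT GGA AAC CGT — ATG at 29, stop TGA at 62 → 36 nt; ATG at 35, stop TGA at 62 → 30 nt.
Frame -3: TCC CAT GTC ACC CGT ATT ACA CCG TAA TGA GCA TGG CCT TCT ATC TGA AGG GCG CCA TCT GAG GAT CAC GCG TAC ATT ACA CTG GAA ACC GTA — no ATG→stop ORF.
Forward-strand max 18 nt; reverse-strand max 36 nt. The reverse strand has the longer ORF.

reverse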